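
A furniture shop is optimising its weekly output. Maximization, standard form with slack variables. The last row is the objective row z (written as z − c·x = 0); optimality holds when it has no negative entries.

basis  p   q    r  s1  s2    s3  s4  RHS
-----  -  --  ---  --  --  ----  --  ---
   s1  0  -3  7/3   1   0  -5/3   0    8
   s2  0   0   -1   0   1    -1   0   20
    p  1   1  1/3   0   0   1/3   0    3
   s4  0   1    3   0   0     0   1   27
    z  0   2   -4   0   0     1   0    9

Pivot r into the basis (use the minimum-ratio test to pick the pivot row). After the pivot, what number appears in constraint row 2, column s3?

Ratio test on column r — row 1: 8/(7/3) = 24/7; row 2: entry -1 ≤ 0; row 3: 3/(1/3) = 9; row 4: 27/3 = 9. Minimum is 24/7 at row 1 (s1 leaves); pivot element 7/3.
Divide row 1 by 7/3; eliminate column r from the other rows.
Row 2 update in column s3: -1 − (-1)·(-5/7) = -12/7.

-12/7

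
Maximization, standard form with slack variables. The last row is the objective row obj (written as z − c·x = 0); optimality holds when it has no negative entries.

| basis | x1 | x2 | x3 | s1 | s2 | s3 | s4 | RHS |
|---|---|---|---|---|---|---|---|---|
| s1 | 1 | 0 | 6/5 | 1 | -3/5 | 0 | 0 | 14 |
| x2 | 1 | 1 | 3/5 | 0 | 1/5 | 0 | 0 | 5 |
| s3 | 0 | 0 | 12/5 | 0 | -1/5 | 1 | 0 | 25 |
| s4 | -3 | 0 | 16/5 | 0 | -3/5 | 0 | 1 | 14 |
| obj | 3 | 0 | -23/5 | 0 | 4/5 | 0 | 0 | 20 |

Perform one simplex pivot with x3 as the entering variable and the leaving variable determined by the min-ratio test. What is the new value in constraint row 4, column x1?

Ratio test on column x3 — row 1: 14/(6/5) = 35/3; row 2: 5/(3/5) = 25/3; row 3: 25/(12/5) = 125/12; row 4: 14/(16/5) = 35/8. Minimum is 35/8 at row 4 (s4 leaves); pivot element 16/5.
Divide row 4 by 16/5; eliminate column x3 from the other rows.
In the new row 4, the x1 entry is the old entry divided by the pivot: (-3)/(16/5) = -15/16.

-15/16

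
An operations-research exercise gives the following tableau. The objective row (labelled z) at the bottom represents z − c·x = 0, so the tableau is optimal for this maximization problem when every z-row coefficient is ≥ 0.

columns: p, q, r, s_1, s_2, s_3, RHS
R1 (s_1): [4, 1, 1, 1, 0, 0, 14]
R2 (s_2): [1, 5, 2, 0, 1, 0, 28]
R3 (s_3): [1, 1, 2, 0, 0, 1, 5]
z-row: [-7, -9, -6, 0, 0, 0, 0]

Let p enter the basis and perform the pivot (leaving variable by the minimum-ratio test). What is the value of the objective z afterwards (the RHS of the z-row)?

Ratio test on column p — row 1: 14/4 = 7/2; row 2: 28/1 = 28; row 3: 5/1 = 5. Minimum is 7/2 at row 1 (s_1 leaves); pivot element 4.
Pivot on row 1; the z-row RHS becomes 0 − (-7)·(7/2) = 49/2.

49/2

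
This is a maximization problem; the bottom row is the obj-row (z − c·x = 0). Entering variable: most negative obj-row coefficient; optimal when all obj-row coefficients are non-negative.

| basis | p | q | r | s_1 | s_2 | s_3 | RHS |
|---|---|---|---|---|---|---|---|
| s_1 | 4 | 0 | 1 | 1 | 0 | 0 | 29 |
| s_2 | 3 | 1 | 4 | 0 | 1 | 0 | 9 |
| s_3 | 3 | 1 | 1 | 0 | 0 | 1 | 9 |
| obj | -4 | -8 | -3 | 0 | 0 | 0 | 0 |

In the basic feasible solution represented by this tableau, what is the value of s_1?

s_1 is basic (row 1); its value is the RHS of that row, 29.

29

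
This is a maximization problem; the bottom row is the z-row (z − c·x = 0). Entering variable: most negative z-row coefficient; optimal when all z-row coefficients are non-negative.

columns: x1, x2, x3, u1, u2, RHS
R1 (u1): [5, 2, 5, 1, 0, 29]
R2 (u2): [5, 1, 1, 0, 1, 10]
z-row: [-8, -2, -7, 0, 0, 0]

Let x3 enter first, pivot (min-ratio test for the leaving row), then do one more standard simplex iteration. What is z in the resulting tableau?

833/20

Ratio test on column x3 — row 1: 29/5 = 29/5; row 2: 10/1 = 10. Minimum is 29/5 at row 1 (u1 leaves); pivot element 5.
Pivot on row 1; the z-row RHS becomes 0 − (-7)·(29/5) = 203/5.
Next entering variable (most negative z-row entry -1): x1.
Ratio test on column x1 — row 1: (29/5)/1 = 29/5; row 2: (21/5)/4 = 21/20. Minimum is 21/20 at row 2 (u2 leaves); pivot element 4.
After the second pivot the z-row RHS is 203/5 − (-1)·(21/20) = 833/20.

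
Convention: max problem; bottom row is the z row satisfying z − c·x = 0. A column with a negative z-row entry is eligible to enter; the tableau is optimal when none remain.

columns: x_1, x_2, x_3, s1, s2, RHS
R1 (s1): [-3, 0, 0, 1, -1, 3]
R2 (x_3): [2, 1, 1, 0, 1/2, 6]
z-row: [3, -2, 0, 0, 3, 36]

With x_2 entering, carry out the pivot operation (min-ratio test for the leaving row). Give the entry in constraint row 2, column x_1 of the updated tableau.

2

Ratio test on column x_2 — row 1: entry 0 ≤ 0; row 2: 6/1 = 6. Minimum is 6 at row 2 (x_3 leaves); pivot element 1.
Divide row 2 by 1; eliminate column x_2 from the other rows.
In the new row 2, the x_1 entry is the old entry divided by the pivot: 2/1 = 2.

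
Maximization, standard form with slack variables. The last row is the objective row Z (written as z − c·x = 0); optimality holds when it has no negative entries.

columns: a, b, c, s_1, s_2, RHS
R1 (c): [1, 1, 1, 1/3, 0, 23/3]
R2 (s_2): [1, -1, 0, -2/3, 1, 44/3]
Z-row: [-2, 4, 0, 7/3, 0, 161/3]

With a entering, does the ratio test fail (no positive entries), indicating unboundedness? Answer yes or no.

Column a has positive entries in row(s) 1, 2, so the ratio test bounds it — not unbounded.

no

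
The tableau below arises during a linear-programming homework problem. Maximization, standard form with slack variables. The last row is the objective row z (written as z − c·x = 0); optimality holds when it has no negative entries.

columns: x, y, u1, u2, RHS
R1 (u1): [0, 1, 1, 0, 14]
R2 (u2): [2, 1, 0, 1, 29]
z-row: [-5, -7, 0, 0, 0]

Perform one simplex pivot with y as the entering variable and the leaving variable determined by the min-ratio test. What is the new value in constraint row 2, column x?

Ratio test on column y — row 1: 14/1 = 14; row 2: 29/1 = 29. Minimum is 14 at row 1 (u1 leaves); pivot element 1.
Divide row 1 by 1; eliminate column y from the other rows.
Row 2 update in column x: 2 − 1·0 = 2.

2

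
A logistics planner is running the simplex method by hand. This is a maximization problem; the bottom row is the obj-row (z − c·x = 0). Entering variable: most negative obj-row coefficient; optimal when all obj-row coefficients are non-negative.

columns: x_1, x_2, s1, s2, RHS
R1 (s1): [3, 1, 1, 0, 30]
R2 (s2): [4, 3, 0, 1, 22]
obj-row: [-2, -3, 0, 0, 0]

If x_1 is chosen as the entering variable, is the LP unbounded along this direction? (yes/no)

no

Column x_1 has positive entries in row(s) 1, 2, so the ratio test bounds it — not unbounded.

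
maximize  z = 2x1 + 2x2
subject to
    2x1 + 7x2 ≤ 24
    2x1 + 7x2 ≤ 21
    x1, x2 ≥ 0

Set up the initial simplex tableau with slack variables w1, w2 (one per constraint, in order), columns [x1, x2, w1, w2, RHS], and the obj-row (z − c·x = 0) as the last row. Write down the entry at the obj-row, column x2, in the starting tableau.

-2

The obj-row carries the negated objective coefficients: the x2 entry is -2.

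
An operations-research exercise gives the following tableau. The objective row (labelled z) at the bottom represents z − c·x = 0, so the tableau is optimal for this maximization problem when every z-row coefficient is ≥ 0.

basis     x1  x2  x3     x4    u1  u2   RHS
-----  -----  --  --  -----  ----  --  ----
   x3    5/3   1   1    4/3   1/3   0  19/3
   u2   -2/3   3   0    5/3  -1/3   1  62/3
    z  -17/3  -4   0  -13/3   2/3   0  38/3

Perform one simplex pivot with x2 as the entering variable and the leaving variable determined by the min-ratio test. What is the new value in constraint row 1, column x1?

Ratio test on column x2 — row 1: (19/3)/1 = 19/3; row 2: (62/3)/3 = 62/9. Minimum is 19/3 at row 1 (x3 leaves); pivot element 1.
Divide row 1 by 1; eliminate column x2 from the other rows.
In the new row 1, the x1 entry is the old entry divided by the pivot: (5/3)/1 = 5/3.

5/3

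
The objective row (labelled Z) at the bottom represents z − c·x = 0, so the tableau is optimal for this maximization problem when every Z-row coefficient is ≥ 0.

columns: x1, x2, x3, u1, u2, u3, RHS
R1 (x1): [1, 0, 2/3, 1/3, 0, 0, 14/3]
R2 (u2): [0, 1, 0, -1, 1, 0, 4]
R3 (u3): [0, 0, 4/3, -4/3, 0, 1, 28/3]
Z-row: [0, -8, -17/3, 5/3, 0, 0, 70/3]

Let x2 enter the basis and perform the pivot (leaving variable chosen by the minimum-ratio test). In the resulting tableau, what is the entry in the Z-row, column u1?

-19/3

Ratio test on column x2 — row 1: entry 0 ≤ 0; row 2: 4/1 = 4; row 3: entry 0 ≤ 0. Minimum is 4 at row 2 (u2 leaves); pivot element 1.
Divide row 2 by 1; eliminate column x2 from the other rows.
Z-row update in column u1: 5/3 − (-8)·(-1) = -19/3.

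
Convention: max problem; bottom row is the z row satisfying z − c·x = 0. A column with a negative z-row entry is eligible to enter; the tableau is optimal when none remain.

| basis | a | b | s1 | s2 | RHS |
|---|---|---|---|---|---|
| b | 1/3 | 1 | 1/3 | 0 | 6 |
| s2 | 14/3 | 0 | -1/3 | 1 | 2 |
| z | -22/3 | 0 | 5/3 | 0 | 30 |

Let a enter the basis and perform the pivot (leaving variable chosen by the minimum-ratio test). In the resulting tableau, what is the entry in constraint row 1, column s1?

5/14

Ratio test on column a — row 1: 6/(1/3) = 18; row 2: 2/(14/3) = 3/7. Minimum is 3/7 at row 2 (s2 leaves); pivot element 14/3.
Divide row 2 by 14/3; eliminate column a from the other rows.
Row 1 update in column s1: 1/3 − (1/3)·(-1/14) = 5/14.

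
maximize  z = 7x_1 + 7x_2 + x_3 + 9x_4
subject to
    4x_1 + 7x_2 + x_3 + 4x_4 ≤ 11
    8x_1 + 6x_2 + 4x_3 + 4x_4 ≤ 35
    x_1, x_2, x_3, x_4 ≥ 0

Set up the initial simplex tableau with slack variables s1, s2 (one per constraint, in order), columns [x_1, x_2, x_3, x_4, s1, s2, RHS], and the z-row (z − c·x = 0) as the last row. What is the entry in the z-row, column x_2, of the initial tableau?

The z-row carries the negated objective coefficients: the x_2 entry is -7.

-7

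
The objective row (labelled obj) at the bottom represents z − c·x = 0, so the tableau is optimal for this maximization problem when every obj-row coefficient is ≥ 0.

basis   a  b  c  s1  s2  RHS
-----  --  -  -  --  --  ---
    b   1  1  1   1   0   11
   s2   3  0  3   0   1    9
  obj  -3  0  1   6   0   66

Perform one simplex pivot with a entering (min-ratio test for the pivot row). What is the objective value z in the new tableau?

Ratio test on column a — row 1: 11/1 = 11; row 2: 9/3 = 3. Minimum is 3 at row 2 (s2 leaves); pivot element 3.
Pivot on row 2; the obj-row RHS becomes 66 − (-3)·3 = 75.

75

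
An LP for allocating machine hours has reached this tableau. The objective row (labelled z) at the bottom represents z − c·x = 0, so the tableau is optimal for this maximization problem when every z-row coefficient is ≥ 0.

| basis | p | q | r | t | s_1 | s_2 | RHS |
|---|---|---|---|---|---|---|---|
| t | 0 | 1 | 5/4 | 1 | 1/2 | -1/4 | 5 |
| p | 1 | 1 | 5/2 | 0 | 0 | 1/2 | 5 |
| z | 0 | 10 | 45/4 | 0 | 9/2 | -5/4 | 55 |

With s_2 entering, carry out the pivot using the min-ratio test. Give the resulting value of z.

Ratio test on column s_2 — row 1: entry -1/4 ≤ 0; row 2: 5/(1/2) = 10. Minimum is 10 at row 2 (p leaves); pivot element 1/2.
Pivot on row 2; the z-row RHS becomes 55 − (-5/4)·10 = 135/2.

135/2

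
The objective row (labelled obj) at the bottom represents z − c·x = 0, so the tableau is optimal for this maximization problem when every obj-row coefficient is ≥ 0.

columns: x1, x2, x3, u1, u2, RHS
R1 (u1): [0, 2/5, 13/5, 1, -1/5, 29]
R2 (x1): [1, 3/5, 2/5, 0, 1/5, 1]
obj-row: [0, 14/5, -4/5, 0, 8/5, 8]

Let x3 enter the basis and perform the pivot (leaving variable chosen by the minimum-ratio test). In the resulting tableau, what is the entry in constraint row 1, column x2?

-7/2

Ratio test on column x3 — row 1: 29/(13/5) = 145/13; row 2: 1/(2/5) = 5/2. Minimum is 5/2 at row 2 (x1 leaves); pivot element 2/5.
Divide row 2 by 2/5; eliminate column x3 from the other rows.
Row 1 update in column x2: 2/5 − (13/5)·(3/2) = -7/2.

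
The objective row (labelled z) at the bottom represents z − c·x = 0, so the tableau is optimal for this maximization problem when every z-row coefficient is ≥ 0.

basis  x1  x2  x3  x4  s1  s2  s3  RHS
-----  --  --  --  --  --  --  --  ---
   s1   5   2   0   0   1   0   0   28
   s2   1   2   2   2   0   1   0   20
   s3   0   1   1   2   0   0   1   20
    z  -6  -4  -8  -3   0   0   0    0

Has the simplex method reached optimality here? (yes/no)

no

The z-row has a negative entry -8 in column x3, so it is not optimal.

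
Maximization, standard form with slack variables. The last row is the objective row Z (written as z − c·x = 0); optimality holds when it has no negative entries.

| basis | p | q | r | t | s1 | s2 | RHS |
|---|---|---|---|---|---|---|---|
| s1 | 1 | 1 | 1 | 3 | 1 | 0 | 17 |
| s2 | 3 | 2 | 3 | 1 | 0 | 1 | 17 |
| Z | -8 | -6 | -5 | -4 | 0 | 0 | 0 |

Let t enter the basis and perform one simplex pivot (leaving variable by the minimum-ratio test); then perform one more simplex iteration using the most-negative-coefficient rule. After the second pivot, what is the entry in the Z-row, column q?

-1/2

Ratio test on column t — row 1: 17/3 = 17/3; row 2: 17/1 = 17. Minimum is 17/3 at row 1 (s1 leaves); pivot element 3.
Divide row 1 by 3; eliminate column t from the other rows.
Second iteration: most negative Z-row entry is -20/3 in column p, so p enters.
Ratio test on column p — row 1: (17/3)/(1/3) = 17; row 2: (34/3)/(8/3) = 17/4. Minimum is 17/4 at row 2 (s2 leaves); pivot element 8/3.
Divide row 2 by 8/3; eliminate column p from the other rows.
After both pivots, the entry at the Z-row, column q is -1/2.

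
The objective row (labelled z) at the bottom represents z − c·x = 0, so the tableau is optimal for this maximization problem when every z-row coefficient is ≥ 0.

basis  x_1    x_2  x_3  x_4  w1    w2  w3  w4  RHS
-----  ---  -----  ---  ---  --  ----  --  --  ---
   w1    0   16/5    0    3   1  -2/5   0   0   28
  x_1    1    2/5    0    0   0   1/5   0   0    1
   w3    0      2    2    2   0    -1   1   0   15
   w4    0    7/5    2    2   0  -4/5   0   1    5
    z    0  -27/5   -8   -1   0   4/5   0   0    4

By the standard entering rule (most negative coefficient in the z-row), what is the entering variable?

Negative z-row entries: x_2: -27/5, x_3: -8, x_4: -1.
The most negative is -8 in column x_3, so x_3 enters.

x_3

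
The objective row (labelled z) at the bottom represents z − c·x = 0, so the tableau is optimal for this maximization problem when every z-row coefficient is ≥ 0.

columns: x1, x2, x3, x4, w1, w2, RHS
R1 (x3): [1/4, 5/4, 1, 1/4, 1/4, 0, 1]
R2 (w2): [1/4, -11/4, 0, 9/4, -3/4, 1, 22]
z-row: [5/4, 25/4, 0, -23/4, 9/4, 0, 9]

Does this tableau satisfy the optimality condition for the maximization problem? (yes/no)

The z-row has a negative entry -23/4 in column x4, so it is not optimal.

no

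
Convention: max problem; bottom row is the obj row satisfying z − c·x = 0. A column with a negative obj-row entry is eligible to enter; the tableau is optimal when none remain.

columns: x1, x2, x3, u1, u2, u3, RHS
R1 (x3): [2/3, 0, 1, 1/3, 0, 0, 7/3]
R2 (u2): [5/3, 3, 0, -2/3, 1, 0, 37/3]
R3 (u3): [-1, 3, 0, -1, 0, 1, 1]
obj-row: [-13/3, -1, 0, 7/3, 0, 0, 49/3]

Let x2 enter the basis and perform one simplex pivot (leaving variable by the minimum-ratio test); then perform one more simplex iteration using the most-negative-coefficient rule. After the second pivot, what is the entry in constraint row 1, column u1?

1/2

Ratio test on column x2 — row 1: entry 0 ≤ 0; row 2: (37/3)/3 = 37/9; row 3: 1/3 = 1/3. Minimum is 1/3 at row 3 (u3 leaves); pivot element 3.
Divide row 3 by 3; eliminate column x2 from the other rows.
Second iteration: most negative obj-row entry is -14/3 in column x1, so x1 enters.
Ratio test on column x1 — row 1: (7/3)/(2/3) = 7/2; row 2: (34/3)/(8/3) = 17/4; row 3: entry -1/3 ≤ 0. Minimum is 7/2 at row 1 (x3 leaves); pivot element 2/3.
Divide row 1 by 2/3; eliminate column x1 from the other rows.
After both pivots, the entry at constraint row 1, column u1 is 1/2.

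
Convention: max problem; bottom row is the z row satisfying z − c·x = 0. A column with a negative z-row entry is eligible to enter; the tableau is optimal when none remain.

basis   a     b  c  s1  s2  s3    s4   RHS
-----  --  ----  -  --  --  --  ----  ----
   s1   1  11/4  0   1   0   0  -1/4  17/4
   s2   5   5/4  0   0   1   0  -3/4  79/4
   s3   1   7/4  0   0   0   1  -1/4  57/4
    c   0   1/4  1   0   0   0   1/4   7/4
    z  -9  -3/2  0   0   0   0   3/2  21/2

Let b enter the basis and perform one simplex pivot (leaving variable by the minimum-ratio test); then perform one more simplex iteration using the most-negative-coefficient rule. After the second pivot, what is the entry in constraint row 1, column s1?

Ratio test on column b — row 1: (17/4)/(11/4) = 17/11; row 2: (79/4)/(5/4) = 79/5; row 3: (57/4)/(7/4) = 57/7; row 4: (7/4)/(1/4) = 7. Minimum is 17/11 at row 1 (s1 leaves); pivot element 11/4.
Divide row 1 by 11/4; eliminate column b from the other rows.
Second iteration: most negative z-row entry is -93/11 in column a, so a enters.
Ratio test on column a — row 1: (17/11)/(4/11) = 17/4; row 2: (196/11)/(50/11) = 98/25; row 3: (127/11)/(4/11) = 127/4; row 4: entry -1/11 ≤ 0. Minimum is 98/25 at row 2 (s2 leaves); pivot element 50/11.
Divide row 2 by 50/11; eliminate column a from the other rows.
After both pivots, the entry at constraint row 1, column s1 is 2/5.

2/5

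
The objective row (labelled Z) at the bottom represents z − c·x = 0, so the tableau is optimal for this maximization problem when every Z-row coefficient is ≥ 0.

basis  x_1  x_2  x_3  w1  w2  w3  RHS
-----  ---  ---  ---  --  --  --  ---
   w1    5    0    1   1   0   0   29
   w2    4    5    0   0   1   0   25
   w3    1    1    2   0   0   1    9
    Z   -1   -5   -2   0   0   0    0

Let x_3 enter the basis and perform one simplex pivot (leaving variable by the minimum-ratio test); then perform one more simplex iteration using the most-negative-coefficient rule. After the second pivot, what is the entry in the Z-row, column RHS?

29

Ratio test on column x_3 — row 1: 29/1 = 29; row 2: entry 0 ≤ 0; row 3: 9/2 = 9/2. Minimum is 9/2 at row 3 (w3 leaves); pivot element 2.
Divide row 3 by 2; eliminate column x_3 from the other rows.
Second iteration: most negative Z-row entry is -4 in column x_2, so x_2 enters.
Ratio test on column x_2 — row 1: entry -1/2 ≤ 0; row 2: 25/5 = 5; row 3: (9/2)/(1/2) = 9. Minimum is 5 at row 2 (w2 leaves); pivot element 5.
Divide row 2 by 5; eliminate column x_2 from the other rows.
After both pivots, the entry at the Z-row, column RHS is 29.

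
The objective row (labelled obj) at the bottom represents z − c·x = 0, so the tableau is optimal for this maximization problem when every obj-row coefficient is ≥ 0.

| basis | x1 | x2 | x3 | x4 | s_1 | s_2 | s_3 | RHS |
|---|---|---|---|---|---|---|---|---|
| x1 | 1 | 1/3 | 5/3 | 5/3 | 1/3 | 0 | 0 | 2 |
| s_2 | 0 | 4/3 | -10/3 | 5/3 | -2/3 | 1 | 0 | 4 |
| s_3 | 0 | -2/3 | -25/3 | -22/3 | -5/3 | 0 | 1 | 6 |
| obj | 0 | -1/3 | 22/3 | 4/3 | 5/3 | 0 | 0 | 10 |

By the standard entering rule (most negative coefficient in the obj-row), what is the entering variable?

Negative obj-row entries: x2: -1/3.
The most negative is -1/3 in column x2, so x2 enters.

x2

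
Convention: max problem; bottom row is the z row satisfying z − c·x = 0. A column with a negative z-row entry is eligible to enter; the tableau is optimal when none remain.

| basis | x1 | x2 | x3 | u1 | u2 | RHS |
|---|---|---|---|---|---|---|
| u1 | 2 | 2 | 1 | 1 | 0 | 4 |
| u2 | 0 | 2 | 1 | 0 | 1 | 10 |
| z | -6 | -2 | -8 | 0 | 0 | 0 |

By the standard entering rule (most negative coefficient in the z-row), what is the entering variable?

x3

Negative z-row entries: x1: -6, x2: -2, x3: -8.
The most negative is -8 in column x3, so x3 enters.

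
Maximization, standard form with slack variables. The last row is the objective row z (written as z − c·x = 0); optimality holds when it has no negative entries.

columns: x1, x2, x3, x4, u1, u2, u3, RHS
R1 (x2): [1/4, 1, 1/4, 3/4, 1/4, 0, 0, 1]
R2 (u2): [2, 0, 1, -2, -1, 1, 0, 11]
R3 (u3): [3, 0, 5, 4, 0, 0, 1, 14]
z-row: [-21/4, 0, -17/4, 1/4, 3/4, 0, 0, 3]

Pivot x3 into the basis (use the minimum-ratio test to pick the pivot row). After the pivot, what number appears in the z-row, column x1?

Ratio test on column x3 — row 1: 1/(1/4) = 4; row 2: 11/1 = 11; row 3: 14/5 = 14/5. Minimum is 14/5 at row 3 (u3 leaves); pivot element 5.
Divide row 3 by 5; eliminate column x3 from the other rows.
z-row update in column x1: -21/4 − (-17/4)·(3/5) = -27/10.

-27/10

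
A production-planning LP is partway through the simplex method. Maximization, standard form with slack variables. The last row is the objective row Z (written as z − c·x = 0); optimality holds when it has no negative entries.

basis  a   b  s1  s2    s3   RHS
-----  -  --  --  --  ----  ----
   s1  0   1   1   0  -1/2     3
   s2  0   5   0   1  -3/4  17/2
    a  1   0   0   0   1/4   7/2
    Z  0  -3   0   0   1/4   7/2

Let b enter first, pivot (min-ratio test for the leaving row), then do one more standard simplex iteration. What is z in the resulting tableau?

Ratio test on column b — row 1: 3/1 = 3; row 2: (17/2)/5 = 17/10; row 3: entry 0 ≤ 0. Minimum is 17/10 at row 2 (s2 leaves); pivot element 5.
Pivot on row 2; the Z-row RHS becomes 7/2 − (-3)·(17/10) = 43/5.
Next entering variable (most negative Z-row entry -1/5): s3.
Ratio test on column s3 — row 1: entry -7/20 ≤ 0; row 2: entry -3/20 ≤ 0; row 3: (7/2)/(1/4) = 14. Minimum is 14 at row 3 (a leaves); pivot element 1/4.
After the second pivot the Z-row RHS is 43/5 − (-1/5)·14 = 57/5.

57/5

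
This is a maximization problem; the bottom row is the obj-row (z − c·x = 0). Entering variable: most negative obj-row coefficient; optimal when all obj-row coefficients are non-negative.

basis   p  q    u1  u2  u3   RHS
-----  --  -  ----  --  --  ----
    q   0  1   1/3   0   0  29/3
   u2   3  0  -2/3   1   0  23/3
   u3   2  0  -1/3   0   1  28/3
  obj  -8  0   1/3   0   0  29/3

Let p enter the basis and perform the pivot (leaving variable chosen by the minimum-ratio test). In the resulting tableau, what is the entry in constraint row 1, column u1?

1/3

Ratio test on column p — row 1: entry 0 ≤ 0; row 2: (23/3)/3 = 23/9; row 3: (28/3)/2 = 14/3. Minimum is 23/9 at row 2 (u2 leaves); pivot element 3.
Divide row 2 by 3; eliminate column p from the other rows.
Row 1 update in column u1: 1/3 − 0·(-2/9) = 1/3.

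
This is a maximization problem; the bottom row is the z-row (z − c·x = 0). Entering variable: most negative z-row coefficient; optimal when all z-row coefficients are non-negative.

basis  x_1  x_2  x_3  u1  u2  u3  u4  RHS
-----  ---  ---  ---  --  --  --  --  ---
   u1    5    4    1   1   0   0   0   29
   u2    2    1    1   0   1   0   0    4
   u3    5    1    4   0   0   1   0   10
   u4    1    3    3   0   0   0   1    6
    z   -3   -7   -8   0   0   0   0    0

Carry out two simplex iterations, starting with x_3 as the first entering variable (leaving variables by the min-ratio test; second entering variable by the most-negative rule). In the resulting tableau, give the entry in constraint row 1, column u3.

Ratio test on column x_3 — row 1: 29/1 = 29; row 2: 4/1 = 4; row 3: 10/4 = 5/2; row 4: 6/3 = 2. Minimum is 2 at row 4 (u4 leaves); pivot element 3.
Divide row 4 by 3; eliminate column x_3 from the other rows.
Second iteration: most negative z-row entry is -1/3 in column x_1, so x_1 enters.
Ratio test on column x_1 — row 1: 27/(14/3) = 81/14; row 2: 2/(5/3) = 6/5; row 3: 2/(11/3) = 6/11; row 4: 2/(1/3) = 6. Minimum is 6/11 at row 3 (u3 leaves); pivot element 11/3.
Divide row 3 by 11/3; eliminate column x_1 from the other rows.
After both pivots, the entry at constraint row 1, column u3 is -14/11.

-14/11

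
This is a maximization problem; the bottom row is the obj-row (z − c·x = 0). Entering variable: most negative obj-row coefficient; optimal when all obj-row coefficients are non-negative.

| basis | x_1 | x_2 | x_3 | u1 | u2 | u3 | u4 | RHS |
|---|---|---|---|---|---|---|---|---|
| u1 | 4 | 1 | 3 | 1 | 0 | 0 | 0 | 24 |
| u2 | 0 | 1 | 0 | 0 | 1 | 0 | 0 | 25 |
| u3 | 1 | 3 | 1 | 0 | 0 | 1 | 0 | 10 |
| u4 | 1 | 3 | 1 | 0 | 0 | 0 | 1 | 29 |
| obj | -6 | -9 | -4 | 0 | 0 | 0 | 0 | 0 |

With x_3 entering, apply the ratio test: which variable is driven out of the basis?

u1

Column x_3 entries and ratios — u1: 24/3 = 8; u2: 0 ≤ 0, skip; u3: 10/1 = 10; u4: 29/1 = 29.
Smallest ratio is 8 in the row of u1, so u1 leaves.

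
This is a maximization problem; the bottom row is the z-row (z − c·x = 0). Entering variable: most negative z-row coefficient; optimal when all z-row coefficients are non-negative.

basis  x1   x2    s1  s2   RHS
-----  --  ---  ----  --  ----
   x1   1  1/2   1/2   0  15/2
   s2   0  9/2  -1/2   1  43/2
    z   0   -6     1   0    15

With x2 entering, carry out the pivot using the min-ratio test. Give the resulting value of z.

Ratio test on column x2 — row 1: (15/2)/(1/2) = 15; row 2: (43/2)/(9/2) = 43/9. Minimum is 43/9 at row 2 (s2 leaves); pivot element 9/2.
Pivot on row 2; the z-row RHS becomes 15 − (-6)·(43/9) = 131/3.

131/3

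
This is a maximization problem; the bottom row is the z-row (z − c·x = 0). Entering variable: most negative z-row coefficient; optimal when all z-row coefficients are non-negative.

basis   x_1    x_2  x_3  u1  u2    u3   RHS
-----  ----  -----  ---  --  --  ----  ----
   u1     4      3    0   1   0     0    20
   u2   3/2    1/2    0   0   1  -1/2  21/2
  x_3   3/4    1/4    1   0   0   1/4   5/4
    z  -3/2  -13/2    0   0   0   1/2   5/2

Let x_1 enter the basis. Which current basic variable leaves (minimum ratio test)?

x_3

Column x_1 entries and ratios — u1: 20/4 = 5; u2: (21/2)/(3/2) = 7; x_3: (5/4)/(3/4) = 5/3.
Smallest ratio is 5/3 in the row of x_3, so x_3 leaves.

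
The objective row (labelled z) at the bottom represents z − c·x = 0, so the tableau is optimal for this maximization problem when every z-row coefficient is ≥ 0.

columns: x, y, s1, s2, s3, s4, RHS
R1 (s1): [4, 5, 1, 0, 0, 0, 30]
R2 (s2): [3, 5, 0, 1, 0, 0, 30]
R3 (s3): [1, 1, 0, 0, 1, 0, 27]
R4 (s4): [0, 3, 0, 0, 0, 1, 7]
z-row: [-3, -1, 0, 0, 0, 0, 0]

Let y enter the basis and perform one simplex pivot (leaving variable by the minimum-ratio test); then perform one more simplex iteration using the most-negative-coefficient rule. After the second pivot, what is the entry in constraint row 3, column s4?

Ratio test on column y — row 1: 30/5 = 6; row 2: 30/5 = 6; row 3: 27/1 = 27; row 4: 7/3 = 7/3. Minimum is 7/3 at row 4 (s4 leaves); pivot element 3.
Divide row 4 by 3; eliminate column y from the other rows.
Second iteration: most negative z-row entry is -3 in column x, so x enters.
Ratio test on column x — row 1: (55/3)/4 = 55/12; row 2: (55/3)/3 = 55/9; row 3: (74/3)/1 = 74/3; row 4: entry 0 ≤ 0. Minimum is 55/12 at row 1 (s1 leaves); pivot element 4.
Divide row 1 by 4; eliminate column x from the other rows.
After both pivots, the entry at constraint row 3, column s4 is 1/12.

1/12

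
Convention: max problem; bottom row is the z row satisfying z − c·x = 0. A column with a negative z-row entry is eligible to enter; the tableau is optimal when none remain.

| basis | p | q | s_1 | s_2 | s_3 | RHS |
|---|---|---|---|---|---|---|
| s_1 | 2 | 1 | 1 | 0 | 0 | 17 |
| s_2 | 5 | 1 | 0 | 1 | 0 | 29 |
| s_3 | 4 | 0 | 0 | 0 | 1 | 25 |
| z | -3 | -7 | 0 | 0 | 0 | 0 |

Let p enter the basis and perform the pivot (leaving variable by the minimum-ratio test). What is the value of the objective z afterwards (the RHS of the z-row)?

Ratio test on column p — row 1: 17/2 = 17/2; row 2: 29/5 = 29/5; row 3: 25/4 = 25/4. Minimum is 29/5 at row 2 (s_2 leaves); pivot element 5.
Pivot on row 2; the z-row RHS becomes 0 − (-3)·(29/5) = 87/5.

87/5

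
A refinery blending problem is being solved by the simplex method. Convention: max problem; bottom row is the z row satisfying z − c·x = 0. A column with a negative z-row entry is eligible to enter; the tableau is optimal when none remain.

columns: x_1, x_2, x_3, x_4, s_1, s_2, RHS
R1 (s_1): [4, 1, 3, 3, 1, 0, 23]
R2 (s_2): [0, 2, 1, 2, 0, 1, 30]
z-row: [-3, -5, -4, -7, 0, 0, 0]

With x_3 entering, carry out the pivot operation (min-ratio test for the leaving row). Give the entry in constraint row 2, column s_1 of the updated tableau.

Ratio test on column x_3 — row 1: 23/3 = 23/3; row 2: 30/1 = 30. Minimum is 23/3 at row 1 (s_1 leaves); pivot element 3.
Divide row 1 by 3; eliminate column x_3 from the other rows.
Row 2 update in column s_1: 0 − 1·(1/3) = -1/3.

-1/3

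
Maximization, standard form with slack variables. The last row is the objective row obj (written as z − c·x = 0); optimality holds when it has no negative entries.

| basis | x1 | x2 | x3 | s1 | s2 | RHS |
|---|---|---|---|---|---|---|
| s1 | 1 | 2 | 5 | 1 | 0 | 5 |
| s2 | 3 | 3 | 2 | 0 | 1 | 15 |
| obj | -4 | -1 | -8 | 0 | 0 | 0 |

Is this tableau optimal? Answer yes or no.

no

The obj-row has a negative entry -8 in column x3, so it is not optimal.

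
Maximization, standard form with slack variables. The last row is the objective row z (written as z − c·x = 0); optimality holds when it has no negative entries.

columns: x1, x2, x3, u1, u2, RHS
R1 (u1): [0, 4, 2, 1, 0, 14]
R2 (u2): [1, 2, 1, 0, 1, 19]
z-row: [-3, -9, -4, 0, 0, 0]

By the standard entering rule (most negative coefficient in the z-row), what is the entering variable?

Negative z-row entries: x1: -3, x2: -9, x3: -4.
The most negative is -9 in column x2, so x2 enters.

x2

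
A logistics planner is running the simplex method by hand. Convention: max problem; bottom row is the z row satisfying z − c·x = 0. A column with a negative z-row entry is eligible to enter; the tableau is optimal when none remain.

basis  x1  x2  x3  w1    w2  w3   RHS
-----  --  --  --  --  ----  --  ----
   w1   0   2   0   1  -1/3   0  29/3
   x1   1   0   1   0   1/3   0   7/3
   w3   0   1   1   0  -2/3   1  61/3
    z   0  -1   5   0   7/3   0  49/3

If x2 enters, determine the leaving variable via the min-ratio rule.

w1

Column x2 entries and ratios — w1: (29/3)/2 = 29/6; x1: 0 ≤ 0, skip; w3: (61/3)/1 = 61/3.
Smallest ratio is 29/6 in the row of w1, so w1 leaves.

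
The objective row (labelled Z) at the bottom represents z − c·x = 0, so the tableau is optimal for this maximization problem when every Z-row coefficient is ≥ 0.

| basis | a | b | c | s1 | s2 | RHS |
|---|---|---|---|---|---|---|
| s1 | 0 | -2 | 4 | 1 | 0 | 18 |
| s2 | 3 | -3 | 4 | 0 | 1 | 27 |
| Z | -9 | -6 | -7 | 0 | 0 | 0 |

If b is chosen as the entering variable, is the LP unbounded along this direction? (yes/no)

yes

Every constraint-row entry in column b is ≤ 0, so increasing b is unbounded.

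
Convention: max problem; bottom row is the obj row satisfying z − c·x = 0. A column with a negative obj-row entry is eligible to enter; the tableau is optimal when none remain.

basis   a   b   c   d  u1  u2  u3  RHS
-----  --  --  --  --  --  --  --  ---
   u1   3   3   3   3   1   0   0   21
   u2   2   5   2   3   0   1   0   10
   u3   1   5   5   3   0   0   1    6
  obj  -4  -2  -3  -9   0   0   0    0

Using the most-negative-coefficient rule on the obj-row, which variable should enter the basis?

Negative obj-row entries: a: -4, b: -2, c: -3, d: -9.
The most negative is -9 in column d, so d enters.

d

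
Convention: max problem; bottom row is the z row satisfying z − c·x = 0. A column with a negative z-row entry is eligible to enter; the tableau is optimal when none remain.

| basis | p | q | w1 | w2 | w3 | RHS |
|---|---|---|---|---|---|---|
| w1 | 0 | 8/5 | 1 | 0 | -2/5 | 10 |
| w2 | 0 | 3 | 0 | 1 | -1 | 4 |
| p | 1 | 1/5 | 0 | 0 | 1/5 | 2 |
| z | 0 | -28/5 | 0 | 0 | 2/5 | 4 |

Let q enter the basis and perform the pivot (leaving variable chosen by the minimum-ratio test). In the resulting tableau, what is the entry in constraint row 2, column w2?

1/3

Ratio test on column q — row 1: 10/(8/5) = 25/4; row 2: 4/3 = 4/3; row 3: 2/(1/5) = 10. Minimum is 4/3 at row 2 (w2 leaves); pivot element 3.
Divide row 2 by 3; eliminate column q from the other rows.
In the new row 2, the w2 entry is the old entry divided by the pivot: 1/3 = 1/3.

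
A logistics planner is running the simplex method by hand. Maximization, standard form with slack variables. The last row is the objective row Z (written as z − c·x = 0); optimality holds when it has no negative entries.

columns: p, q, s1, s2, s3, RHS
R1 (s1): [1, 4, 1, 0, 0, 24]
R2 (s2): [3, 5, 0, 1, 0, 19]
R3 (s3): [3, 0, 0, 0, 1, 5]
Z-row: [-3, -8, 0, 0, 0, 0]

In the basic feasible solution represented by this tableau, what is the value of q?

q is not in the basis, so in the current basic feasible solution q = 0.

0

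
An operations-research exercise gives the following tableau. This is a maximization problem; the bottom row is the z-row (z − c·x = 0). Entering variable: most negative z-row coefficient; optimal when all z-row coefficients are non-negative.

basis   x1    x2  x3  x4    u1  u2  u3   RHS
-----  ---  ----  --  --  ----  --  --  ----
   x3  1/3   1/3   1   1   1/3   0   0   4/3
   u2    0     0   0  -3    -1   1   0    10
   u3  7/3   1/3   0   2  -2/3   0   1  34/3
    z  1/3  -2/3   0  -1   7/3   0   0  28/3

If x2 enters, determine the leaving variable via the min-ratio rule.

Column x2 entries and ratios — x3: (4/3)/(1/3) = 4; u2: 0 ≤ 0, skip; u3: (34/3)/(1/3) = 34.
Smallest ratio is 4 in the row of x3, so x3 leaves.

x3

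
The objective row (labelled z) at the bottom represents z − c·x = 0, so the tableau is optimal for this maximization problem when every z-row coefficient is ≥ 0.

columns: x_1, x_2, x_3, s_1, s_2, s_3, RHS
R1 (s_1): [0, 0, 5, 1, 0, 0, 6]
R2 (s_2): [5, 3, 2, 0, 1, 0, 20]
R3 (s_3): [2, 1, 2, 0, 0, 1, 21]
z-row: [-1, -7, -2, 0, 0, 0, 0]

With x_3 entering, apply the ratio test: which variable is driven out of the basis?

Column x_3 entries and ratios — s_1: 6/5 = 6/5; s_2: 20/2 = 10; s_3: 21/2 = 21/2.
Smallest ratio is 6/5 in the row of s_1, so s_1 leaves.

s_1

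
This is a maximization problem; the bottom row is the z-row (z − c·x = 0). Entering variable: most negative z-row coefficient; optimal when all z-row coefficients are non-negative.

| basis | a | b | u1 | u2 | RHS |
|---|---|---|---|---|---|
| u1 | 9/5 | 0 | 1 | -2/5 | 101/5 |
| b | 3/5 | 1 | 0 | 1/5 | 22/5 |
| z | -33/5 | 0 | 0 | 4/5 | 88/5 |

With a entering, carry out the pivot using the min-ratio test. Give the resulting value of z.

Ratio test on column a — row 1: (101/5)/(9/5) = 101/9; row 2: (22/5)/(3/5) = 22/3. Minimum is 22/3 at row 2 (b leaves); pivot element 3/5.
Pivot on row 2; the z-row RHS becomes 88/5 − (-33/5)·(22/3) = 66.

66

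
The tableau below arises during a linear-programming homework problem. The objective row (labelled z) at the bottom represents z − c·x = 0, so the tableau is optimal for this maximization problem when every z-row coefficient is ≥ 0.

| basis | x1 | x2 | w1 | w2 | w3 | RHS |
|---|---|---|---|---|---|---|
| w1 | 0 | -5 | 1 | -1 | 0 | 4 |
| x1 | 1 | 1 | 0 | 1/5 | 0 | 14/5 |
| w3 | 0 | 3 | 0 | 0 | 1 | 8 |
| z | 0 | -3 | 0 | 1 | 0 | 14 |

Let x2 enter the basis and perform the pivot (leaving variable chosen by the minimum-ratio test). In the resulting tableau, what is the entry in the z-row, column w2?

Ratio test on column x2 — row 1: entry -5 ≤ 0; row 2: (14/5)/1 = 14/5; row 3: 8/3 = 8/3. Minimum is 8/3 at row 3 (w3 leaves); pivot element 3.
Divide row 3 by 3; eliminate column x2 from the other rows.
z-row update in column w2: 1 − (-3)·0 = 1.

1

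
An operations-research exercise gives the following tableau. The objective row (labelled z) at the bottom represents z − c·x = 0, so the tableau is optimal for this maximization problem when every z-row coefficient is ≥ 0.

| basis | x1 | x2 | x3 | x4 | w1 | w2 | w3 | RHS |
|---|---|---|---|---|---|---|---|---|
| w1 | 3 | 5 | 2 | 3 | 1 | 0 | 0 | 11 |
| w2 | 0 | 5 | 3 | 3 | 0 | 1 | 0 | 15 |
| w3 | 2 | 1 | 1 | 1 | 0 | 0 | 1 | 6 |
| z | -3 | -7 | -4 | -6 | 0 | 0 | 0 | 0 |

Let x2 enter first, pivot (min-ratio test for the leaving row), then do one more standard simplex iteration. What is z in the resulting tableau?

Ratio test on column x2 — row 1: 11/5 = 11/5; row 2: 15/5 = 3; row 3: 6/1 = 6. Minimum is 11/5 at row 1 (w1 leaves); pivot element 5.
Pivot on row 1; the z-row RHS becomes 0 − (-7)·(11/5) = 77/5.
Next entering variable (most negative z-row entry -9/5): x4.
Ratio test on column x4 — row 1: (11/5)/(3/5) = 11/3; row 2: entry 0 ≤ 0; row 3: (19/5)/(2/5) = 19/2. Minimum is 11/3 at row 1 (x2 leaves); pivot element 3/5.
After the second pivot the z-row RHS is 77/5 − (-9/5)·(11/3) = 22.

22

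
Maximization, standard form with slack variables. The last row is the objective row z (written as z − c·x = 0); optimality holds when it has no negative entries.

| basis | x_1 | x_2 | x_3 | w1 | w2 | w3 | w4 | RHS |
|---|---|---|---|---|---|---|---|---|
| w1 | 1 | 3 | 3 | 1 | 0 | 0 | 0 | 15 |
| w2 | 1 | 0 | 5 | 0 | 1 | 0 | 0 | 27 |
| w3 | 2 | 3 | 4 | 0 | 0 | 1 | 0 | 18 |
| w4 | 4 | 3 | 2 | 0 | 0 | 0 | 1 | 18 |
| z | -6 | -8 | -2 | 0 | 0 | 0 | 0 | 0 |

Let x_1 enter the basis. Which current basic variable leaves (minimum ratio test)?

Column x_1 entries and ratios — w1: 15/1 = 15; w2: 27/1 = 27; w3: 18/2 = 9; w4: 18/4 = 9/2.
Smallest ratio is 9/2 in the row of w4, so w4 leaves.

w4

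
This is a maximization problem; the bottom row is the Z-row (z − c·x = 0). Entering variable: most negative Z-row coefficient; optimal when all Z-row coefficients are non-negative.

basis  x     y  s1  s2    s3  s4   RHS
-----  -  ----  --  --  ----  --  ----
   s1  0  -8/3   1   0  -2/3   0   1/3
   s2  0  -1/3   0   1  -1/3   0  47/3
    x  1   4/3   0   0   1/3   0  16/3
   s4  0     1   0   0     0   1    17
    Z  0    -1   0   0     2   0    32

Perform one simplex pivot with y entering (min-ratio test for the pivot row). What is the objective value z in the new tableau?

Ratio test on column y — row 1: entry -8/3 ≤ 0; row 2: entry -1/3 ≤ 0; row 3: (16/3)/(4/3) = 4; row 4: 17/1 = 17. Minimum is 4 at row 3 (x leaves); pivot element 4/3.
Pivot on row 3; the Z-row RHS becomes 32 − (-1)·4 = 36.

36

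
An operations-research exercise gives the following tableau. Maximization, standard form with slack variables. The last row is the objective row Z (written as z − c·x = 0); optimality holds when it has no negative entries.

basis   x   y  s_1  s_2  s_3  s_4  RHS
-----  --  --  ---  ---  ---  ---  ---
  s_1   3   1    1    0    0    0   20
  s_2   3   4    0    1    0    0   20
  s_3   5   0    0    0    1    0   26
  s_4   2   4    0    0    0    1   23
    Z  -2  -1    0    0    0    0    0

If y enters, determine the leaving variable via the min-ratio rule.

s_2

Column y entries and ratios — s_1: 20/1 = 20; s_2: 20/4 = 5; s_3: 0 ≤ 0, skip; s_4: 23/4 = 23/4.
Smallest ratio is 5 in the row of s_2, so s_2 leaves.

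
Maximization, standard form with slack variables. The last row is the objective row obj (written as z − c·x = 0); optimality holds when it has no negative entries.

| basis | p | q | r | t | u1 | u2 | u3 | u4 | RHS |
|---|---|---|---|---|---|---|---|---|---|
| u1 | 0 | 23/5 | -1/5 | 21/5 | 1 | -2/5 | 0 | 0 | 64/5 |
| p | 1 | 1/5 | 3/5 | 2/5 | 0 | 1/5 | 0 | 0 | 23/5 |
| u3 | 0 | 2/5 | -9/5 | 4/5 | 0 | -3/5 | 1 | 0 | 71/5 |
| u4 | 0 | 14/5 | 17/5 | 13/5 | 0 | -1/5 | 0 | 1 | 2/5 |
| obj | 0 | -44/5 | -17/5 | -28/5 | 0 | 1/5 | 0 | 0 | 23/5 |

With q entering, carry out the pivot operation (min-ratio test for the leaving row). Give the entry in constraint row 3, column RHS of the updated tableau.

99/7

Ratio test on column q — row 1: (64/5)/(23/5) = 64/23; row 2: (23/5)/(1/5) = 23; row 3: (71/5)/(2/5) = 71/2; row 4: (2/5)/(14/5) = 1/7. Minimum is 1/7 at row 4 (u4 leaves); pivot element 14/5.
Divide row 4 by 14/5; eliminate column q from the other rows.
Row 3 update in column RHS: 71/5 − (2/5)·(1/7) = 99/7.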